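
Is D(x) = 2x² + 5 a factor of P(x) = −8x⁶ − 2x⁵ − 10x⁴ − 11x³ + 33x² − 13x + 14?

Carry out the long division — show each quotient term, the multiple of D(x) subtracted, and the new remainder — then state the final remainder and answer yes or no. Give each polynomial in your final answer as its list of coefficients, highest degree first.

Step 1: lead(−8x⁶ − 2x⁵ − 10x⁴ − 11x³ + 33x² − 13x + 14) ÷ lead(D) = −8x⁶ ÷ 2x² = −4x⁴. Subtract (−4x⁴)·D = −8x⁶ − 20x⁴. Remainder: −2x⁵ + 10x⁴ − 11x³ + 33x² − 13x + 14.
Step 2: lead(−2x⁵ + 10x⁴ − 11x³ + 33x² − 13x + 14) ÷ lead(D) = −2x⁵ ÷ 2x² = −x³. Subtract (−x³)·D = −2x⁵ − 5x³. Remainder: 10x⁴ − 6x³ + 33x² − 13x + 14.
Step 3: lead(10x⁴ − 6x³ + 33x² − 13x + 14) ÷ lead(D) = 10x⁴ ÷ 2x² = 5x². Subtract (5x²)·D = 10x⁴ + 25x². Remainder: −6x³ + 8x² − 13x + 14.
Step 4: lead(−6x³ + 8x² − 13x + 14) ÷ lead(D) = −6x³ ÷ 2x² = −3x. Subtract (−3x)·D = −6x³ − 15x. Remainder: 8x² + 2x + 14.
Step 5: lead(8x² + 2x + 14) ÷ lead(D) = 8x² ÷ 2x² = 4. Subtract (4)·D = 8x² + 20. Remainder: 2x − 6.

R = [2, -6], so D(x) is not a factor of P(x). no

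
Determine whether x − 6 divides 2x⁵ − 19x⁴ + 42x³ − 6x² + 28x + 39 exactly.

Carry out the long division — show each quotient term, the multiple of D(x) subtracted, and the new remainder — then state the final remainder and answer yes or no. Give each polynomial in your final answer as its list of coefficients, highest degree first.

Step 1: lead(2x⁵ − 19x⁴ + 42x³ − 6x² + 28x + 39) ÷ lead(D) = 2x⁵ ÷ x = 2x⁴. Subtract (2x⁴)·D = 2x⁵ − 12x⁴. Remainder: −7x⁴ + 42x³ − 6x² + 28x + 39.
Step 2: lead(−7x⁴ + 42x³ − 6x² + 28x + 39) ÷ lead(D) = −7x⁴ ÷ x = −7x³. Subtract (−7x³)·D = −7x⁴ + 42x³. Remainder: −6x² + 28x + 39.
Step 3: lead(−6x² + 28x + 39) ÷ lead(D) = −6x² ÷ x = −6x. Subtract (−6x)·D = −6x² + 36x. Remainder: −8x + 39.
Step 4: lead(−8x + 39) ÷ lead(D) = −8x ÷ x = −8. Subtract (−8)·D = −8x + 48. Remainder: −9.

R = [-9], so D(x) is not a factor of P(x). no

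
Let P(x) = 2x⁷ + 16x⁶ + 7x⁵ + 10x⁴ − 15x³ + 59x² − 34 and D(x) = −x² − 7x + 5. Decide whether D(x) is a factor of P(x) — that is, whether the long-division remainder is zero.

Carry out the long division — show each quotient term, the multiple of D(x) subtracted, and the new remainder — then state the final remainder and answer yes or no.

R(x) = −9, so D(x) is not a factor of P(x). no

Step 1: lead(2x⁷ + 16x⁶ + 7x⁵ + 10x⁴ − 15x³ + 59x² − 34) ÷ lead(D) = 2x⁷ ÷ −x² = −2x⁵. Subtract (−2x⁵)·D = 2x⁷ + 14x⁶ − 10x⁵. Remainder: 2x⁶ + 17x⁵ + 10x⁴ − 15x³ + 59x² − 34.
Step 2: lead(2x⁶ + 17x⁵ + 10x⁴ − 15x³ + 59x² − 34) ÷ lead(D) = 2x⁶ ÷ −x² = −2x⁴. Subtract (−2x⁴)·D = 2x⁶ + 14x⁵ − 10x⁴. Remainder: 3x⁵ + 20x⁴ − 15x³ + 59x² − 34.
Step 3: lead(3x⁵ + 20x⁴ − 15x³ + 59x² − 34) ÷ lead(D) = 3x⁵ ÷ −x² = −3x³. Subtract (−3x³)·D = 3x⁵ + 21x⁴ − 15x³. Remainder: −x⁴ + 59x² − 34.
Step 4: lead(−x⁴ + 59x² − 34) ÷ lead(D) = −x⁴ ÷ −x² = x². Subtract (x²)·D = −x⁴ − 7x³ + 5x². Remainder: 7x³ + 54x² − 34.
Step 5: lead(7x³ + 54x² − 34) ÷ lead(D) = 7x³ ÷ −x² = −7x. Subtract (−7x)·D = 7x³ + 49x² − 35x. Remainder: 5x² + 35x − 34.
Step 6: lead(5x² + 35x − 34) ÷ lead(D) = 5x² ÷ −x² = −5. Subtract (−5)·D = 5x² + 35x − 25. Remainder: −9.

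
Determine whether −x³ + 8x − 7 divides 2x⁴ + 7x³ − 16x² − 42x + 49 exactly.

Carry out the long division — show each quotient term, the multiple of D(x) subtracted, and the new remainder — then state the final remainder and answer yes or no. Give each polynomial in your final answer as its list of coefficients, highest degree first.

Step 1: lead(2x⁴ + 7x³ − 16x² − 42x + 49) ÷ lead(D) = 2x⁴ ÷ −x³ = −2x. Subtract (−2x)·D = 2x⁴ − 16x² + 14x. Remainder: 7x³ − 56x + 49.
Step 2: lead(7x³ − 56x + 49) ÷ lead(D) = 7x³ ÷ −x³ = −7. Subtract (−7)·D = 7x³ − 56x + 49. Remainder: 0.

R = [0], so D(x) is a factor of P(x). yes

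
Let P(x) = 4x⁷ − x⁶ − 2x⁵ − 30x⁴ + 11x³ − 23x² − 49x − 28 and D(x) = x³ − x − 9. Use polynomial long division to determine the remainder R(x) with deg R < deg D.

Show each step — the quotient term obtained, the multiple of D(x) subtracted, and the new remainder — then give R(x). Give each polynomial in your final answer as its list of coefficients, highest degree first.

R = [8]

Step 1: lead(4x⁷ − x⁶ − 2x⁵ − 30x⁴ + 11x³ − 23x² − 49x − 28) ÷ lead(D) = 4x⁷ ÷ x³ = 4x⁴. Subtract (4x⁴)·D = 4x⁷ − 4x⁵ − 36x⁴. Remainder: −x⁶ + 2x⁵ + 6x⁴ + 11x³ − 23x² − 49x − 28.
Step 2: lead(−x⁶ + 2x⁵ + 6x⁴ + 11x³ − 23x² − 49x − 28) ÷ lead(D) = −x⁶ ÷ x³ = −x³. Subtract (−x³)·D = −x⁶ + x⁴ + 9x³. Remainder: 2x⁵ + 5x⁴ + 2x³ − 23x² − 49x − 28.
Step 3: lead(2x⁵ + 5x⁴ + 2x³ − 23x² − 49x − 28) ÷ lead(D) = 2x⁵ ÷ x³ = 2x². Subtract (2x²)·D = 2x⁵ − 2x³ − 18x². Remainder: 5x⁴ + 4x³ − 5x² − 49x − 28.
Step 4: lead(5x⁴ + 4x³ − 5x² − 49x − 28) ÷ lead(D) = 5x⁴ ÷ x³ = 5x. Subtract (5x)·D = 5x⁴ − 5x² − 45x. Remainder: 4x³ − 4x − 28.
Step 5: lead(4x³ − 4x − 28) ÷ lead(D) = 4x³ ÷ x³ = 4. Subtract (4)·D = 4x³ − 4x − 36. Remainder: 8.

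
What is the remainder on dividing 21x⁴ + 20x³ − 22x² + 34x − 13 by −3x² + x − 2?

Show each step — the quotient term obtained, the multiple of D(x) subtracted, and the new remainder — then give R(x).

R(x) = 7x + 5

Step 1: lead(21x⁴ + 20x³ − 22x² + 34x − 13) ÷ lead(D) = 21x⁴ ÷ −3x² = −7x². Subtract (−7x²)·D = 21x⁴ − 7x³ + 14x². Remainder: 27x³ − 36x² + 34x − 13.
Step 2: lead(27x³ − 36x² + 34x − 13) ÷ lead(D) = 27x³ ÷ −3x² = −9x. Subtract (−9x)·D = 27x³ − 9x² + 18x. Remainder: −27x² + 16x − 13.
Step 3: lead(−27x² + 16x − 13) ÷ lead(D) = −27x² ÷ −3x² = 9. Subtract (9)·D = −27x² + 9x − 18. Remainder: 7x + 5.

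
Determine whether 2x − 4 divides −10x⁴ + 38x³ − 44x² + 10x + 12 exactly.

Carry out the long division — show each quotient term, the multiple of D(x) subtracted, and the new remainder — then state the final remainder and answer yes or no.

R(x) = 0, so D(x) is a factor of P(x). yes

Step 1: lead(−10x⁴ + 38x³ − 44x² + 10x + 12) ÷ lead(D) = −10x⁴ ÷ 2x = −5x³. Subtract (−5x³)·D = −10x⁴ + 20x³. Remainder: 18x³ − 44x² + 10x + 12.
Step 2: lead(18x³ − 44x² + 10x + 12) ÷ lead(D) = 18x³ ÷ 2x = 9x². Subtract (9x²)·D = 18x³ − 36x². Remainder: −8x² + 10x + 12.
Step 3: lead(−8x² + 10x + 12) ÷ lead(D) = −8x² ÷ 2x = −4x. Subtract (−4x)·D = −8x² + 16x. Remainder: −6x + 12.
Step 4: lead(−6x + 12) ÷ lead(D) = −6x ÷ 2x = −3. Subtract (−3)·D = −6x + 12. Remainder: 0.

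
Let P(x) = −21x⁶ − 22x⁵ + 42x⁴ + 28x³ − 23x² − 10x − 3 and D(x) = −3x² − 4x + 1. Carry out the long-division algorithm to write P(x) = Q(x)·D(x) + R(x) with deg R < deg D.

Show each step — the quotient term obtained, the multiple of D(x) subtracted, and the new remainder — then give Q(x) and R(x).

Q(x) = 7x⁴ − 2x³ − 9x² + 2x + 2; R(x) = −4x − 5

Step 1: lead(−21x⁶ − 22x⁵ + 42x⁴ + 28x³ − 23x² − 10x − 3) ÷ lead(D) = −21x⁶ ÷ −3x² = 7x⁴. Subtract (7x⁴)·D = −21x⁶ − 28x⁵ + 7x⁴. Remainder: 6x⁵ + 35x⁴ + 28x³ − 23x² − 10x − 3.
Step 2: lead(6x⁵ + 35x⁴ + 28x³ − 23x² − 10x − 3) ÷ lead(D) = 6x⁵ ÷ −3x² = −2x³. Subtract (−2x³)·D = 6x⁵ + 8x⁴ − 2x³. Remainder: 27x⁴ + 30x³ − 23x² − 10x − 3.
Step 3: lead(27x⁴ + 30x³ − 23x² − 10x − 3) ÷ lead(D) = 27x⁴ ÷ −3x² = −9x². Subtract (−9x²)·D = 27x⁴ + 36x³ − 9x². Remainder: −6x³ − 14x² − 10x − 3.
Step 4: lead(−6x³ − 14x² − 10x − 3) ÷ lead(D) = −6x³ ÷ −3x² = 2x. Subtract (2x)·D = −6x³ − 8x² + 2x. Remainder: −6x² − 12x − 3.
Step 5: lead(−6x² − 12x − 3) ÷ lead(D) = −6x² ÷ −3x² = 2. Subtract (2)·D = −6x² − 8x + 2. Remainder: −4x − 5.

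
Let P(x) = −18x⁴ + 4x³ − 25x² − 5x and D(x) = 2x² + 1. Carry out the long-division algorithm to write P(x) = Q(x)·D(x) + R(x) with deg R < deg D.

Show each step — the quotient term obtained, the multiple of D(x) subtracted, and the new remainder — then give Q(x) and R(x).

Step 1: lead(−18x⁴ + 4x³ − 25x² − 5x) ÷ lead(D) = −18x⁴ ÷ 2x² = −9x². Subtract (−9x²)·D = −18x⁴ − 9x². Remainder: 4x³ − 16x² − 5x.
Step 2: lead(4x³ − 16x² − 5x) ÷ lead(D) = 4x³ ÷ 2x² = 2x. Subtract (2x)·D = 4x³ + 2x. Remainder: −16x² − 7x.
Step 3: lead(−16x² − 7x) ÷ lead(D) = −16x² ÷ 2x² = −8. Subtract (−8)·D = −16x² − 8. Remainder: −7x + 8.

Q(x) = −9x² + 2x − 8; R(x) = −7x + 8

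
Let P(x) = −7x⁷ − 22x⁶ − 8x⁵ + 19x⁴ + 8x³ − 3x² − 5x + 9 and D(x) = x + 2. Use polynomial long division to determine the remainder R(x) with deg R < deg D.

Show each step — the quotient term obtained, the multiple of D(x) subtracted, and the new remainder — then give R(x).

R(x) = −9

Step 1: lead(−7x⁷ − 22x⁶ − 8x⁵ + 19x⁴ + 8x³ − 3x² − 5x + 9) ÷ lead(D) = −7x⁷ ÷ x = −7x⁶. Subtract (−7x⁶)·D = −7x⁷ − 14x⁶. Remainder: −8x⁶ − 8x⁵ + 19x⁴ + 8x³ − 3x² − 5x + 9.
Step 2: lead(−8x⁶ − 8x⁵ + 19x⁴ + 8x³ − 3x² − 5x + 9) ÷ lead(D) = −8x⁶ ÷ x = −8x⁵. Subtract (−8x⁵)·D = −8x⁶ − 16x⁵. Remainder: 8x⁵ + 19x⁴ + 8x³ − 3x² − 5x + 9.
Step 3: lead(8x⁵ + 19x⁴ + 8x³ − 3x² − 5x + 9) ÷ lead(D) = 8x⁵ ÷ x = 8x⁴. Subtract (8x⁴)·D = 8x⁵ + 16x⁴. Remainder: 3x⁴ + 8x³ − 3x² − 5x + 9.
Step 4: lead(3x⁴ + 8x³ − 3x² − 5x + 9) ÷ lead(D) = 3x⁴ ÷ x = 3x³. Subtract (3x³)·D = 3x⁴ + 6x³. Remainder: 2x³ − 3x² − 5x + 9.
Step 5: lead(2x³ − 3x² − 5x + 9) ÷ lead(D) = 2x³ ÷ x = 2x². Subtract (2x²)·D = 2x³ + 4x². Remainder: −7x² − 5x + 9.
Step 6: lead(−7x² − 5x + 9) ÷ lead(D) = −7x² ÷ x = −7x. Subtract (−7x)·D = −7x² − 14x. Remainder: 9x + 9.
Step 7: lead(9x + 9) ÷ lead(D) = 9x ÷ x = 9. Subtract (9)·D = 9x + 18. Remainder: −9.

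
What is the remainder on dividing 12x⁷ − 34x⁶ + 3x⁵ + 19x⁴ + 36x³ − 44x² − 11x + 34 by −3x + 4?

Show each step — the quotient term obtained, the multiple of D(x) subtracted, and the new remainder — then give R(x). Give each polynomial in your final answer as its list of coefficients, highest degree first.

Step 1: lead(12x⁷ − 34x⁶ + 3x⁵ + 19x⁴ + 36x³ − 44x² − 11x + 34) ÷ lead(D) = 12x⁷ ÷ −3x = −4x⁶. Subtract (−4x⁶)·D = 12x⁷ − 16x⁶. Remainder: −18x⁶ + 3x⁵ + 19x⁴ + 36x³ − 44x² − 11x + 34.
Step 2: lead(−18x⁶ + 3x⁵ + 19x⁴ + 36x³ − 44x² − 11x + 34) ÷ lead(D) = −18x⁶ ÷ −3x = 6x⁵. Subtract (6x⁵)·D = −18x⁶ + 24x⁵. Remainder: −21x⁵ + 19x⁴ + 36x³ − 44x² − 11x + 34.
Step 3: lead(−21x⁵ + 19x⁴ + 36x³ − 44x² − 11x + 34) ÷ lead(D) = −21x⁵ ÷ −3x = 7x⁴. Subtract (7x⁴)·D = −21x⁵ + 28x⁴. Remainder: −9x⁴ + 36x³ − 44x² − 11x + 34.
Step 4: lead(−9x⁴ + 36x³ − 44x² − 11x + 34) ÷ lead(D) = −9x⁴ ÷ −3x = 3x³. Subtract (3x³)·D = −9x⁴ + 12x³. Remainder: 24x³ − 44x² − 11x + 34.
Step 5: lead(24x³ − 44x² − 11x + 34) ÷ lead(D) = 24x³ ÷ −3x = −8x². Subtract (−8x²)·D = 24x³ − 32x². Remainder: −12x² − 11x + 34.
Step 6: lead(−12x² − 11x + 34) ÷ lead(D) = −12x² ÷ −3x = 4x. Subtract (4x)·D = −12x² + 16x. Remainder: −27x + 34.
Step 7: lead(−27x + 34) ÷ lead(D) = −27x ÷ −3x = 9. Subtract (9)·D = −27x + 36. Remainder: −2.

R = [-2]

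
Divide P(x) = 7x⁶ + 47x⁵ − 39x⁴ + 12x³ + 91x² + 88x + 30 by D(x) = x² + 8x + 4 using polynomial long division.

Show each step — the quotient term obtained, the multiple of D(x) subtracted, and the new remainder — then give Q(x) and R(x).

Q(x) = 7x⁴ − 9x³ + 5x² + 8x + 7; R(x) = 2

Step 1: lead(7x⁶ + 47x⁵ − 39x⁴ + 12x³ + 91x² + 88x + 30) ÷ lead(D) = 7x⁶ ÷ x² = 7x⁴. Subtract (7x⁴)·D = 7x⁶ + 56x⁵ + 28x⁴. Remainder: −9x⁵ − 67x⁴ + 12x³ + 91x² + 88x + 30.
Step 2: lead(−9x⁵ − 67x⁴ + 12x³ + 91x² + 88x + 30) ÷ lead(D) = −9x⁵ ÷ x² = −9x³. Subtract (−9x³)·D = −9x⁵ − 72x⁴ − 36x³. Remainder: 5x⁴ + 48x³ + 91x² + 88x + 30.
Step 3: lead(5x⁴ + 48x³ + 91x² + 88x + 30) ÷ lead(D) = 5x⁴ ÷ x² = 5x². Subtract (5x²)·D = 5x⁴ + 40x³ + 20x². Remainder: 8x³ + 71x² + 88x + 30.
Step 4: lead(8x³ + 71x² + 88x + 30) ÷ lead(D) = 8x³ ÷ x² = 8x. Subtract (8x)·D = 8x³ + 64x² + 32x. Remainder: 7x² + 56x + 30.
Step 5: lead(7x² + 56x + 30) ÷ lead(D) = 7x² ÷ x² = 7. Subtract (7)·D = 7x² + 56x + 28. Remainder: 2.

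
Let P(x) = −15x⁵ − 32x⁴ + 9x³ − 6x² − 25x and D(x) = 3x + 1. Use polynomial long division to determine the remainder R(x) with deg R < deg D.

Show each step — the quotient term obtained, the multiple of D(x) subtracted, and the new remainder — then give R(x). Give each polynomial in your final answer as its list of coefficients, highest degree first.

Step 1: lead(−15x⁵ − 32x⁴ + 9x³ − 6x² − 25x) ÷ lead(D) = −15x⁵ ÷ 3x = −5x⁴. Subtract (−5x⁴)·D = −15x⁵ − 5x⁴. Remainder: −27x⁴ + 9x³ − 6x² − 25x.
Step 2: lead(−27x⁴ + 9x³ − 6x² − 25x) ÷ lead(D) = −27x⁴ ÷ 3x = −9x³. Subtract (−9x³)·D = −27x⁴ − 9x³. Remainder: 18x³ − 6x² − 25x.
Step 3: lead(18x³ − 6x² − 25x) ÷ lead(D) = 18x³ ÷ 3x = 6x². Subtract (6x²)·D = 18x³ + 6x². Remainder: −12x² − 25x.
Step 4: lead(−12x² − 25x) ÷ lead(D) = −12x² ÷ 3x = −4x. Subtract (−4x)·D = −12x² − 4x. Remainder: −21x.
Step 5: lead(−21x) ÷ lead(D) = −21x ÷ 3x = −7. Subtract (−7)·D = −21x − 7. Remainder: 7.

R = [7]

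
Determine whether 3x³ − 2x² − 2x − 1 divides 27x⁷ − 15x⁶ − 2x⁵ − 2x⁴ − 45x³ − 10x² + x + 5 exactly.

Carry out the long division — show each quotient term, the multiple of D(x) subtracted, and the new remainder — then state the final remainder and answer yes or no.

Step 1: lead(27x⁷ − 15x⁶ − 2x⁵ − 2x⁴ − 45x³ − 10x² + x + 5) ÷ lead(D) = 27x⁷ ÷ 3x³ = 9x⁴. Subtract (9x⁴)·D = 27x⁷ − 18x⁶ − 18x⁵ − 9x⁴. Remainder: 3x⁶ + 16x⁵ + 7x⁴ − 45x³ − 10x² + x + 5.
Step 2: lead(3x⁶ + 16x⁵ + 7x⁴ − 45x³ − 10x² + x + 5) ÷ lead(D) = 3x⁶ ÷ 3x³ = x³. Subtract (x³)·D = 3x⁶ − 2x⁵ − 2x⁴ − x³. Remainder: 18x⁵ + 9x⁴ − 44x³ − 10x² + x + 5.
Step 3: lead(18x⁵ + 9x⁴ − 44x³ − 10x² + x + 5) ÷ lead(D) = 18x⁵ ÷ 3x³ = 6x². Subtract (6x²)·D = 18x⁵ − 12x⁴ − 12x³ − 6x². Remainder: 21x⁴ − 32x³ − 4x² + x + 5.
Step 4: lead(21x⁴ − 32x³ − 4x² + x + 5) ÷ lead(D) = 21x⁴ ÷ 3x³ = 7x. Subtract (7x)·D = 21x⁴ − 14x³ − 14x² − 7x. Remainder: −18x³ + 10x² + 8x + 5.
Step 5: lead(−18x³ + 10x² + 8x + 5) ÷ lead(D) = −18x³ ÷ 3x³ = −6. Subtract (−6)·D = −18x³ + 12x² + 12x + 6. Remainder: −2x² − 4x − 1.

R(x) = −2x² − 4x − 1, so D(x) is not a factor of P(x). no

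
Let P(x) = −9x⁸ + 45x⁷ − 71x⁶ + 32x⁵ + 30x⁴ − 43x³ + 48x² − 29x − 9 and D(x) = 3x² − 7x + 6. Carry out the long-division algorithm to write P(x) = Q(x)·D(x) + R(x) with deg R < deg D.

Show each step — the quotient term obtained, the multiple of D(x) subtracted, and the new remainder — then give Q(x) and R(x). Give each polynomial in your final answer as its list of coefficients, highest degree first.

Step 1: lead(−9x⁸ + 45x⁷ − 71x⁶ + 32x⁵ + 30x⁴ − 43x³ + 48x² − 29x − 9) ÷ lead(D) = −9x⁸ ÷ 3x² = −3x⁶. Subtract (−3x⁶)·D = −9x⁸ + 21x⁷ − 18x⁶. Remainder: 24x⁷ − 53x⁶ + 32x⁵ + 30x⁴ − 43x³ + 48x² − 29x − 9.
Step 2: lead(24x⁷ − 53x⁶ + 32x⁵ + 30x⁴ − 43x³ + 48x² − 29x − 9) ÷ lead(D) = 24x⁷ ÷ 3x² = 8x⁵. Subtract (8x⁵)·D = 24x⁷ − 56x⁶ + 48x⁵. Remainder: 3x⁶ − 16x⁵ + 30x⁴ − 43x³ + 48x² − 29x − 9.
Step 3: lead(3x⁶ − 16x⁵ + 30x⁴ − 43x³ + 48x² − 29x − 9) ÷ lead(D) = 3x⁶ ÷ 3x² = x⁴. Subtract (x⁴)·D = 3x⁶ − 7x⁵ + 6x⁴. Remainder: −9x⁵ + 24x⁴ − 43x³ + 48x² − 29x − 9.
Step 4: lead(−9x⁵ + 24x⁴ − 43x³ + 48x² − 29x − 9) ÷ lead(D) = −9x⁵ ÷ 3x² = −3x³. Subtract (−3x³)·D = −9x⁵ + 21x⁴ − 18x³. Remainder: 3x⁴ − 25x³ + 48x² − 29x − 9.
Step 5: lead(3x⁴ − 25x³ + 48x² − 29x − 9) ÷ lead(D) = 3x⁴ ÷ 3x² = x². Subtract (x²)·D = 3x⁴ − 7x³ + 6x². Remainder: −18x³ + 42x² − 29x − 9.
Step 6: lead(−18x³ + 42x² − 29x − 9) ÷ lead(D) = −18x³ ÷ 3x² = −6x. Subtract (−6x)·D = −18x³ + 42x² − 36x. Remainder: 7x − 9.

Q = [-3, 8, 1, -3, 1, -6, 0]; R = [7, -9]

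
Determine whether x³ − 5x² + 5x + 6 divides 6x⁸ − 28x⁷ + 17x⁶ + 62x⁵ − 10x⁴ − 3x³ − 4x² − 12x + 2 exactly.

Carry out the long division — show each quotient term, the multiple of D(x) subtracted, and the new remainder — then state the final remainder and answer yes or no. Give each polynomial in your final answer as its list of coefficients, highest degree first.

Step 1: lead(6x⁸ − 28x⁷ + 17x⁶ + 62x⁵ − 10x⁴ − 3x³ − 4x² − 12x + 2) ÷ lead(D) = 6x⁸ ÷ x³ = 6x⁵. Subtract (6x⁵)·D = 6x⁸ − 30x⁷ + 30x⁶ + 36x⁵. Remainder: 2x⁷ − 13x⁶ + 26x⁵ − 10x⁴ − 3x³ − 4x² − 12x + 2.
Step 2: lead(2x⁷ − 13x⁶ + 26x⁵ − 10x⁴ − 3x³ − 4x² − 12x + 2) ÷ lead(D) = 2x⁷ ÷ x³ = 2x⁴. Subtract (2x⁴)·D = 2x⁷ − 10x⁶ + 10x⁵ + 12x⁴. Remainder: −3x⁶ + 16x⁵ − 22x⁴ − 3x³ − 4x² − 12x + 2.
Step 3: lead(−3x⁶ + 16x⁵ − 22x⁴ − 3x³ − 4x² − 12x + 2) ÷ lead(D) = −3x⁶ ÷ x³ = −3x³. Subtract (−3x³)·D = −3x⁶ + 15x⁵ − 15x⁴ − 18x³. Remainder: x⁵ − 7x⁴ + 15x³ − 4x² − 12x + 2.
Step 4: lead(x⁵ − 7x⁴ + 15x³ − 4x² − 12x + 2) ÷ lead(D) = x⁵ ÷ x³ = x². Subtract (x²)·D = x⁵ − 5x⁴ + 5x³ + 6x². Remainder: −2x⁴ + 10x³ − 10x² − 12x + 2.
Step 5: lead(−2x⁴ + 10x³ − 10x² − 12x + 2) ÷ lead(D) = −2x⁴ ÷ x³ = −2x. Subtract (−2x)·D = −2x⁴ + 10x³ − 10x² − 12x. Remainder: 2.

R = [2], so D(x) is not a factor of P(x). no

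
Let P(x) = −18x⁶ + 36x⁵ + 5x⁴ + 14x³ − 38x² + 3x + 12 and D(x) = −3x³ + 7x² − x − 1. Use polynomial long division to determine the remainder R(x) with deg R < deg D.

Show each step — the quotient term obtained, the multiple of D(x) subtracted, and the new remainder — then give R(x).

Step 1: lead(−18x⁶ + 36x⁵ + 5x⁴ + 14x³ − 38x² + 3x + 12) ÷ lead(D) = −18x⁶ ÷ −3x³ = 6x³. Subtract (6x³)·D = −18x⁶ + 42x⁵ − 6x⁴ − 6x³. Remainder: −6x⁵ + 11x⁴ + 20x³ − 38x² + 3x + 12.
Step 2: lead(−6x⁵ + 11x⁴ + 20x³ − 38x² + 3x + 12) ÷ lead(D) = −6x⁵ ÷ −3x³ = 2x². Subtract (2x²)·D = −6x⁵ + 14x⁴ − 2x³ − 2x². Remainder: −3x⁴ + 22x³ − 36x² + 3x + 12.
Step 3: lead(−3x⁴ + 22x³ − 36x² + 3x + 12) ÷ lead(D) = −3x⁴ ÷ −3x³ = x. Subtract (x)·D = −3x⁴ + 7x³ − x² − x. Remainder: 15x³ − 35x² + 4x + 12.
Step 4: lead(15x³ − 35x² + 4x + 12) ÷ lead(D) = 15x³ ÷ −3x³ = −5. Subtract (−5)·D = 15x³ − 35x² + 5x + 5. Remainder: −x + 7.

R(x) = −x + 7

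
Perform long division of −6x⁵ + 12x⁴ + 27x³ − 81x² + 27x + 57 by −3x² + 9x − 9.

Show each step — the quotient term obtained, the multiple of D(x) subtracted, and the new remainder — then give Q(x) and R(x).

Step 1: lead(−6x⁵ + 12x⁴ + 27x³ − 81x² + 27x + 57) ÷ lead(D) = −6x⁵ ÷ −3x² = 2x³. Subtract (2x³)·D = −6x⁵ + 18x⁴ − 18x³. Remainder: −6x⁴ + 45x³ − 81x² + 27x + 57.
Step 2: lead(−6x⁴ + 45x³ − 81x² + 27x + 57) ÷ lead(D) = −6x⁴ ÷ −3x² = 2x². Subtract (2x²)·D = −6x⁴ + 18x³ − 18x². Remainder: 27x³ − 63x² + 27x + 57.
Step 3: lead(27x³ − 63x² + 27x + 57) ÷ lead(D) = 27x³ ÷ −3x² = −9x. Subtract (−9x)·D = 27x³ − 81x² + 81x. Remainder: 18x² − 54x + 57.
Step 4: lead(18x² − 54x + 57) ÷ lead(D) = 18x² ÷ −3x² = −6. Subtract (−6)·D = 18x² − 54x + 54. Remainder: 3.

Q(x) = 2x³ + 2x² − 9x − 6; R(x) = 3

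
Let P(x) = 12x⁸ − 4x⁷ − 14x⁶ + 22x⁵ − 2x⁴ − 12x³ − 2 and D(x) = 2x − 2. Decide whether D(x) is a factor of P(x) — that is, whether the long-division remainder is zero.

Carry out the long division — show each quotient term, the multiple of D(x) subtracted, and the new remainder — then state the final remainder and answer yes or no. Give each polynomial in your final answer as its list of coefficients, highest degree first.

Step 1: lead(12x⁸ − 4x⁷ − 14x⁶ + 22x⁵ − 2x⁴ − 12x³ − 2) ÷ lead(D) = 12x⁸ ÷ 2x = 6x⁷. Subtract (6x⁷)·D = 12x⁸ − 12x⁷. Remainder: 8x⁷ − 14x⁶ + 22x⁵ − 2x⁴ − 12x³ − 2.
Step 2: lead(8x⁷ − 14x⁶ + 22x⁵ − 2x⁴ − 12x³ − 2) ÷ lead(D) = 8x⁷ ÷ 2x = 4x⁶. Subtract (4x⁶)·D = 8x⁷ − 8x⁶. Remainder: −6x⁶ + 22x⁵ − 2x⁴ − 12x³ − 2.
Step 3: lead(−6x⁶ + 22x⁵ − 2x⁴ − 12x³ − 2) ÷ lead(D) = −6x⁶ ÷ 2x = −3x⁵. Subtract (−3x⁵)·D = −6x⁶ + 6x⁵. Remainder: 16x⁵ − 2x⁴ − 12x³ − 2.
Step 4: lead(16x⁵ − 2x⁴ − 12x³ − 2) ÷ lead(D) = 16x⁵ ÷ 2x = 8x⁴. Subtract (8x⁴)·D = 16x⁵ − 16x⁴. Remainder: 14x⁴ − 12x³ − 2.
Step 5: lead(14x⁴ − 12x³ − 2) ÷ lead(D) = 14x⁴ ÷ 2x = 7x³. Subtract (7x³)·D = 14x⁴ − 14x³. Remainder: 2x³ − 2.
Step 6: lead(2x³ − 2) ÷ lead(D) = 2x³ ÷ 2x = x². Subtract (x²)·D = 2x³ − 2x². Remainder: 2x² − 2.
Step 7: lead(2x² − 2) ÷ lead(D) = 2x² ÷ 2x = x. Subtract (x)·D = 2x² − 2x. Remainder: 2x − 2.
Step 8: lead(2x − 2) ÷ lead(D) = 2x ÷ 2x = 1. Subtract (1)·D = 2x − 2. Remainder: 0.

R = [0], so D(x) is a factor of P(x). yes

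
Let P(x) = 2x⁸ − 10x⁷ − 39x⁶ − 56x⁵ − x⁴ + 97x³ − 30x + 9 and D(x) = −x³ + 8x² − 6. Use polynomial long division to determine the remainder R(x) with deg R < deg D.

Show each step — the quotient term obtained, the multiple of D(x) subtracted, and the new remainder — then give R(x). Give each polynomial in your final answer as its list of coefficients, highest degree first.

Step 1: lead(2x⁸ − 10x⁷ − 39x⁶ − 56x⁵ − x⁴ + 97x³ − 30x + 9) ÷ lead(D) = 2x⁸ ÷ −x³ = −2x⁵. Subtract (−2x⁵)·D = 2x⁸ − 16x⁷ + 12x⁵. Remainder: 6x⁷ − 39x⁶ − 68x⁵ − x⁴ + 97x³ − 30x + 9.
Step 2: lead(6x⁷ − 39x⁶ − 68x⁵ − x⁴ + 97x³ − 30x + 9) ÷ lead(D) = 6x⁷ ÷ −x³ = −6x⁴. Subtract (−6x⁴)·D = 6x⁷ − 48x⁶ + 36x⁴. Remainder: 9x⁶ − 68x⁵ − 37x⁴ + 97x³ − 30x + 9.
Step 3: lead(9x⁶ − 68x⁵ − 37x⁴ + 97x³ − 30x + 9) ÷ lead(D) = 9x⁶ ÷ −x³ = −9x³. Subtract (−9x³)·D = 9x⁶ − 72x⁵ + 54x³. Remainder: 4x⁵ − 37x⁴ + 43x³ − 30x + 9.
Step 4: lead(4x⁵ − 37x⁴ + 43x³ − 30x + 9) ÷ lead(D) = 4x⁵ ÷ −x³ = −4x². Subtract (−4x²)·D = 4x⁵ − 32x⁴ + 24x². Remainder: −5x⁴ + 43x³ − 24x² − 30x + 9.
Step 5: lead(−5x⁴ + 43x³ − 24x² − 30x + 9) ÷ lead(D) = −5x⁴ ÷ −x³ = 5x. Subtract (5x)·D = −5x⁴ + 40x³ − 30x. Remainder: 3x³ − 24x² + 9.
Step 6: lead(3x³ − 24x² + 9) ÷ lead(D) = 3x³ ÷ −x³ = −3. Subtract (−3)·D = 3x³ − 24x² + 18. Remainder: −9.

R = [-9]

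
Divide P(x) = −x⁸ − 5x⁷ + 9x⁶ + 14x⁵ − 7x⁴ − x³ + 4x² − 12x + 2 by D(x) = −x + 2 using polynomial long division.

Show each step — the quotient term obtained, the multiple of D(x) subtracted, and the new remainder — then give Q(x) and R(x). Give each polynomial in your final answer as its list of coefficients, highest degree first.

Step 1: lead(−x⁸ − 5x⁷ + 9x⁶ + 14x⁵ − 7x⁴ − x³ + 4x² − 12x + 2) ÷ lead(D) = −x⁸ ÷ −x = x⁷. Subtract (x⁷)·D = −x⁸ + 2x⁷. Remainder: −7x⁷ + 9x⁶ + 14x⁵ − 7x⁴ − x³ + 4x² − 12x + 2.
Step 2: lead(−7x⁷ + 9x⁶ + 14x⁵ − 7x⁴ − x³ + 4x² − 12x + 2) ÷ lead(D) = −7x⁷ ÷ −x = 7x⁶. Subtract (7x⁶)·D = −7x⁷ + 14x⁶. Remainder: −5x⁶ + 14x⁵ − 7x⁴ − x³ + 4x² − 12x + 2.
Step 3: lead(−5x⁶ + 14x⁵ − 7x⁴ − x³ + 4x² − 12x + 2) ÷ lead(D) = −5x⁶ ÷ −x = 5x⁵. Subtract (5x⁵)·D = −5x⁶ + 10x⁵. Remainder: 4x⁵ − 7x⁴ − x³ + 4x² − 12x + 2.
Step 4: lead(4x⁵ − 7x⁴ − x³ + 4x² − 12x + 2) ÷ lead(D) = 4x⁵ ÷ −x = −4x⁴. Subtract (−4x⁴)·D = 4x⁵ − 8x⁴. Remainder: x⁴ − x³ + 4x² − 12x + 2.
Step 5: lead(x⁴ − x³ + 4x² − 12x + 2) ÷ lead(D) = x⁴ ÷ −x = −x³. Subtract (−x³)·D = x⁴ − 2x³. Remainder: x³ + 4x² − 12x + 2.
Step 6: lead(x³ + 4x² − 12x + 2) ÷ lead(D) = x³ ÷ −x = −x². Subtract (−x²)·D = x³ − 2x². Remainder: 6x² − 12x + 2.
Step 7: lead(6x² − 12x + 2) ÷ lead(D) = 6x² ÷ −x = −6x. Subtract (−6x)·D = 6x² − 12x. Remainder: 2.

Q = [1, 7, 5, -4, -1, -1, -6, 0]; R = [2]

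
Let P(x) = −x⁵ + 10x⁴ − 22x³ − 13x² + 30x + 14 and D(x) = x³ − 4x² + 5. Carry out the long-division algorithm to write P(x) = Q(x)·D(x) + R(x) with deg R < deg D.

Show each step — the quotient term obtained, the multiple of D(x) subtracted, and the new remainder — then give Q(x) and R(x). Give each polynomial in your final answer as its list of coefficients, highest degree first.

Step 1: lead(−x⁵ + 10x⁴ − 22x³ − 13x² + 30x + 14) ÷ lead(D) = −x⁵ ÷ x³ = −x². Subtract (−x²)·D = −x⁵ + 4x⁴ − 5x². Remainder: 6x⁴ − 22x³ − 8x² + 30x + 14.
Step 2: lead(6x⁴ − 22x³ − 8x² + 30x + 14) ÷ lead(D) = 6x⁴ ÷ x³ = 6x. Subtract (6x)·D = 6x⁴ − 24x³ + 30x. Remainder: 2x³ − 8x² + 14.
Step 3: lead(2x³ − 8x² + 14) ÷ lead(D) = 2x³ ÷ x³ = 2. Subtract (2)·D = 2x³ − 8x² + 10. Remainder: 4.

Q = [-1, 6, 2]; R = [4]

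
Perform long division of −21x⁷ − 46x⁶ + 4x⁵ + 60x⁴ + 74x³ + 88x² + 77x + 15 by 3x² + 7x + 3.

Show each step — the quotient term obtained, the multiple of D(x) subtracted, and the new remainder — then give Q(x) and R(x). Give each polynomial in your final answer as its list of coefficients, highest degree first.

Q = [-7, 1, 6, 5, 7, 8]; R = [-9]

Step 1: lead(−21x⁷ − 46x⁶ + 4x⁵ + 60x⁴ + 74x³ + 88x² + 77x + 15) ÷ lead(D) = −21x⁷ ÷ 3x² = −7x⁵. Subtract (−7x⁵)·D = −21x⁷ − 49x⁶ − 21x⁵. Remainder: 3x⁶ + 25x⁵ + 60x⁴ + 74x³ + 88x² + 77x + 15.
Step 2: lead(3x⁶ + 25x⁵ + 60x⁴ + 74x³ + 88x² + 77x + 15) ÷ lead(D) = 3x⁶ ÷ 3x² = x⁴. Subtract (x⁴)·D = 3x⁶ + 7x⁵ + 3x⁴. Remainder: 18x⁵ + 57x⁴ + 74x³ + 88x² + 77x + 15.
Step 3: lead(18x⁵ + 57x⁴ + 74x³ + 88x² + 77x + 15) ÷ lead(D) = 18x⁵ ÷ 3x² = 6x³. Subtract (6x³)·D = 18x⁵ + 42x⁴ + 18x³. Remainder: 15x⁴ + 56x³ + 88x² + 77x + 15.
Step 4: lead(15x⁴ + 56x³ + 88x² + 77x + 15) ÷ lead(D) = 15x⁴ ÷ 3x² = 5x². Subtract (5x²)·D = 15x⁴ + 35x³ + 15x². Remainder: 21x³ + 73x² + 77x + 15.
Step 5: lead(21x³ + 73x² + 77x + 15) ÷ lead(D) = 21x³ ÷ 3x² = 7x. Subtract (7x)·D = 21x³ + 49x² + 21x. Remainder: 24x² + 56x + 15.
Step 6: lead(24x² + 56x + 15) ÷ lead(D) = 24x² ÷ 3x² = 8. Subtract (8)·D = 24x² + 56x + 24. Remainder: −9.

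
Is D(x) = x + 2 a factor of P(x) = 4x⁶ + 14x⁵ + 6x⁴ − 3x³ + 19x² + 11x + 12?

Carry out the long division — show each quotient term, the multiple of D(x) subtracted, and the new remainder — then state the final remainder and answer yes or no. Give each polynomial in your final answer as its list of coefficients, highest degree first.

Step 1: lead(4x⁶ + 14x⁵ + 6x⁴ − 3x³ + 19x² + 11x + 12) ÷ lead(D) = 4x⁶ ÷ x = 4x⁵. Subtract (4x⁵)·D = 4x⁶ + 8x⁵. Remainder: 6x⁵ + 6x⁴ − 3x³ + 19x² + 11x + 12.
Step 2: lead(6x⁵ + 6x⁴ − 3x³ + 19x² + 11x + 12) ÷ lead(D) = 6x⁵ ÷ x = 6x⁴. Subtract (6x⁴)·D = 6x⁵ + 12x⁴. Remainder: −6x⁴ − 3x³ + 19x² + 11x + 12.
Step 3: lead(−6x⁴ − 3x³ + 19x² + 11x + 12) ÷ lead(D) = −6x⁴ ÷ x = −6x³. Subtract (−6x³)·D = −6x⁴ − 12x³. Remainder: 9x³ + 19x² + 11x + 12.
Step 4: lead(9x³ + 19x² + 11x + 12) ÷ lead(D) = 9x³ ÷ x = 9x². Subtract (9x²)·D = 9x³ + 18x². Remainder: x² + 11x + 12.
Step 5: lead(x² + 11x + 12) ÷ lead(D) = x² ÷ x = x. Subtract (x)·D = x² + 2x. Remainder: 9x + 12.
Step 6: lead(9x + 12) ÷ lead(D) = 9x ÷ x = 9. Subtract (9)·D = 9x + 18. Remainder: −6.

R = [-6], so D(x) is not a factor of P(x). no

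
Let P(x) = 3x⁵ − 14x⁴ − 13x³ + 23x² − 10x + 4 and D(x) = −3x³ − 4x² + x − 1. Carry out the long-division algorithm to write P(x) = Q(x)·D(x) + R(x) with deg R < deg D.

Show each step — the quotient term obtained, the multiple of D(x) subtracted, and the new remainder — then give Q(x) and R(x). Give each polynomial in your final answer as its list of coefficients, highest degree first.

Step 1: lead(3x⁵ − 14x⁴ − 13x³ + 23x² − 10x + 4) ÷ lead(D) = 3x⁵ ÷ −3x³ = −x². Subtract (−x²)·D = 3x⁵ + 4x⁴ − x³ + x². Remainder: −18x⁴ − 12x³ + 22x² − 10x + 4.
Step 2: lead(−18x⁴ − 12x³ + 22x² − 10x + 4) ÷ lead(D) = −18x⁴ ÷ −3x³ = 6x. Subtract (6x)·D = −18x⁴ − 24x³ + 6x² − 6x. Remainder: 12x³ + 16x² − 4x + 4.
Step 3: lead(12x³ + 16x² − 4x + 4) ÷ lead(D) = 12x³ ÷ −3x³ = −4. Subtract (−4)·D = 12x³ + 16x² − 4x + 4. Remainder: 0.

Q = [-1, 6, -4]; R = [0]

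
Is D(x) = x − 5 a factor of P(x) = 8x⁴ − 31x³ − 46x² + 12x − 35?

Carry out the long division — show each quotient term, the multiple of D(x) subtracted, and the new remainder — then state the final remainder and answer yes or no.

R(x) = 0, so D(x) is a factor of P(x). yes

Step 1: lead(8x⁴ − 31x³ − 46x² + 12x − 35) ÷ lead(D) = 8x⁴ ÷ x = 8x³. Subtract (8x³)·D = 8x⁴ − 40x³. Remainder: 9x³ − 46x² + 12x − 35.
Step 2: lead(9x³ − 46x² + 12x − 35) ÷ lead(D) = 9x³ ÷ x = 9x². Subtract (9x²)·D = 9x³ − 45x². Remainder: −x² + 12x − 35.
Step 3: lead(−x² + 12x − 35) ÷ lead(D) = −x² ÷ x = −x. Subtract (−x)·D = −x² + 5x. Remainder: 7x − 35.
Step 4: lead(7x − 35) ÷ lead(D) = 7x ÷ x = 7. Subtract (7)·D = 7x − 35. Remainder: 0.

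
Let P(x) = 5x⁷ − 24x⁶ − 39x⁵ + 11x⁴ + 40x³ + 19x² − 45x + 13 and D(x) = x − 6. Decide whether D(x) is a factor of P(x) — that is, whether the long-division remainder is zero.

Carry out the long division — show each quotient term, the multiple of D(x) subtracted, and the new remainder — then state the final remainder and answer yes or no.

Step 1: lead(5x⁷ − 24x⁶ − 39x⁵ + 11x⁴ + 40x³ + 19x² − 45x + 13) ÷ lead(D) = 5x⁷ ÷ x = 5x⁶. Subtract (5x⁶)·D = 5x⁷ − 30x⁶. Remainder: 6x⁶ − 39x⁵ + 11x⁴ + 40x³ + 19x² − 45x + 13.
Step 2: lead(6x⁶ − 39x⁵ + 11x⁴ + 40x³ + 19x² − 45x + 13) ÷ lead(D) = 6x⁶ ÷ x = 6x⁵. Subtract (6x⁵)·D = 6x⁶ − 36x⁵. Remainder: −3x⁵ + 11x⁴ + 40x³ + 19x² − 45x + 13.
Step 3: lead(−3x⁵ + 11x⁴ + 40x³ + 19x² − 45x + 13) ÷ lead(D) = −3x⁵ ÷ x = −3x⁴. Subtract (−3x⁴)·D = −3x⁵ + 18x⁴. Remainder: −7x⁴ + 40x³ + 19x² − 45x + 13.
Step 4: lead(−7x⁴ + 40x³ + 19x² − 45x + 13) ÷ lead(D) = −7x⁴ ÷ x = −7x³. Subtract (−7x³)·D = −7x⁴ + 42x³. Remainder: −2x³ + 19x² − 45x + 13.
Step 5: lead(−2x³ + 19x² − 45x + 13) ÷ lead(D) = −2x³ ÷ x = −2x². Subtract (−2x²)·D = −2x³ + 12x². Remainder: 7x² − 45x + 13.
Step 6: lead(7x² − 45x + 13) ÷ lead(D) = 7x² ÷ x = 7x. Subtract (7x)·D = 7x² − 42x. Remainder: −3x + 13.
Step 7: lead(−3x + 13) ÷ lead(D) = −3x ÷ x = −3. Subtract (−3)·D = −3x + 18. Remainder: −5.

R(x) = −5, so D(x) is not a factor of P(x). no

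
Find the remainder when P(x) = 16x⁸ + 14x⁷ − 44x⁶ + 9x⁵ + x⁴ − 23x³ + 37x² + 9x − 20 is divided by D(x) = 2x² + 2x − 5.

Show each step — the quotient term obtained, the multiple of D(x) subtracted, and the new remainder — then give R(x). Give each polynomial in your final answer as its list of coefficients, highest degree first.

Step 1: lead(16x⁸ + 14x⁷ − 44x⁶ + 9x⁵ + x⁴ − 23x³ + 37x² + 9x − 20) ÷ lead(D) = 16x⁸ ÷ 2x² = 8x⁶. Subtract (8x⁶)·D = 16x⁸ + 16x⁷ − 40x⁶. Remainder: −2x⁷ − 4x⁶ + 9x⁵ + x⁴ − 23x³ + 37x² + 9x − 20.
Step 2: lead(−2x⁷ − 4x⁶ + 9x⁵ + x⁴ − 23x³ + 37x² + 9x − 20) ÷ lead(D) = −2x⁷ ÷ 2x² = −x⁵. Subtract (−x⁵)·D = −2x⁷ − 2x⁶ + 5x⁵. Remainder: −2x⁶ + 4x⁵ + x⁴ − 23x³ + 37x² + 9x − 20.
Step 3: lead(−2x⁶ + 4x⁵ + x⁴ − 23x³ + 37x² + 9x − 20) ÷ lead(D) = −2x⁶ ÷ 2x² = −x⁴. Subtract (−x⁴)·D = −2x⁶ − 2x⁵ + 5x⁴. Remainder: 6x⁵ − 4x⁴ − 23x³ + 37x² + 9x − 20.
Step 4: lead(6x⁵ − 4x⁴ − 23x³ + 37x² + 9x − 20) ÷ lead(D) = 6x⁵ ÷ 2x² = 3x³. Subtract (3x³)·D = 6x⁵ + 6x⁴ − 15x³. Remainder: −10x⁴ − 8x³ + 37x² + 9x − 20.
Step 5: lead(−10x⁴ − 8x³ + 37x² + 9x − 20) ÷ lead(D) = −10x⁴ ÷ 2x² = −5x². Subtract (−5x²)·D = −10x⁴ − 10x³ + 25x². Remainder: 2x³ + 12x² + 9x − 20.
Step 6: lead(2x³ + 12x² + 9x − 20) ÷ lead(D) = 2x³ ÷ 2x² = x. Subtract (x)·D = 2x³ + 2x² − 5x. Remainder: 10x² + 14x − 20.
Step 7: lead(10x² + 14x − 20) ÷ lead(D) = 10x² ÷ 2x² = 5. Subtract (5)·D = 10x² + 10x − 25. Remainder: 4x + 5.

R = [4, 5]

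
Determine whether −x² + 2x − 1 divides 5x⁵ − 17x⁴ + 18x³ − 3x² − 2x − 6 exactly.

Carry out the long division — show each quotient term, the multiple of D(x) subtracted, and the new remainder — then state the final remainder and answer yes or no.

Step 1: lead(5x⁵ − 17x⁴ + 18x³ − 3x² − 2x − 6) ÷ lead(D) = 5x⁵ ÷ −x² = −5x³. Subtract (−5x³)·D = 5x⁵ − 10x⁴ + 5x³. Remainder: −7x⁴ + 13x³ − 3x² − 2x − 6.
Step 2: lead(−7x⁴ + 13x³ − 3x² − 2x − 6) ÷ lead(D) = −7x⁴ ÷ −x² = 7x². Subtract (7x²)·D = −7x⁴ + 14x³ − 7x². Remainder: −x³ + 4x² − 2x − 6.
Step 3: lead(−x³ + 4x² − 2x − 6) ÷ lead(D) = −x³ ÷ −x² = x. Subtract (x)·D = −x³ + 2x² − x. Remainder: 2x² − x − 6.
Step 4: lead(2x² − x − 6) ÷ lead(D) = 2x² ÷ −x² = −2. Subtract (−2)·D = 2x² − 4x + 2. Remainder: 3x − 8.

R(x) = 3x − 8, so D(x) is not a factor of P(x). no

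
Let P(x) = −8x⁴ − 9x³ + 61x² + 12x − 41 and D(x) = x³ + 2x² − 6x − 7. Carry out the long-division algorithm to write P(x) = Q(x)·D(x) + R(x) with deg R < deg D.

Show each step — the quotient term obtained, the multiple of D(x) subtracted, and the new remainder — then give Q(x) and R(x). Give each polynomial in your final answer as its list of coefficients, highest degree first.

Q = [-8, 7]; R = [-1, -2, 8]

Step 1: lead(−8x⁴ − 9x³ + 61x² + 12x − 41) ÷ lead(D) = −8x⁴ ÷ x³ = −8x. Subtract (−8x)·D = −8x⁴ − 16x³ + 48x² + 56x. Remainder: 7x³ + 13x² − 44x − 41.
Step 2: lead(7x³ + 13x² − 44x − 41) ÷ lead(D) = 7x³ ÷ x³ = 7. Subtract (7)·D = 7x³ + 14x² − 42x − 49. Remainder: −x² − 2x + 8.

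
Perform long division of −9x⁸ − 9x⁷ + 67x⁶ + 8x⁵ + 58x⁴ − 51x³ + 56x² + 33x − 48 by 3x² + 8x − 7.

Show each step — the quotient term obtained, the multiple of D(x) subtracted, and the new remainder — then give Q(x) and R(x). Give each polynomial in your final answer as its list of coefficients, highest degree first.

Step 1: lead(−9x⁸ − 9x⁷ + 67x⁶ + 8x⁵ + 58x⁴ − 51x³ + 56x² + 33x − 48) ÷ lead(D) = −9x⁸ ÷ 3x² = −3x⁶. Subtract (−3x⁶)·D = −9x⁸ − 24x⁷ + 21x⁶. Remainder: 15x⁷ + 46x⁶ + 8x⁵ + 58x⁴ − 51x³ + 56x² + 33x − 48.
Step 2: lead(15x⁷ + 46x⁶ + 8x⁵ + 58x⁴ − 51x³ + 56x² + 33x − 48) ÷ lead(D) = 15x⁷ ÷ 3x² = 5x⁵. Subtract (5x⁵)·D = 15x⁷ + 40x⁶ − 35x⁵. Remainder: 6x⁶ + 43x⁵ + 58x⁴ − 51x³ + 56x² + 33x − 48.
Step 3: lead(6x⁶ + 43x⁵ + 58x⁴ − 51x³ + 56x² + 33x − 48) ÷ lead(D) = 6x⁶ ÷ 3x² = 2x⁴. Subtract (2x⁴)·D = 6x⁶ + 16x⁵ − 14x⁴. Remainder: 27x⁵ + 72x⁴ − 51x³ + 56x² + 33x − 48.
Step 4: lead(27x⁵ + 72x⁴ − 51x³ + 56x² + 33x − 48) ÷ lead(D) = 27x⁵ ÷ 3x² = 9x³. Subtract (9x³)·D = 27x⁵ + 72x⁴ − 63x³. Remainder: 12x³ + 56x² + 33x − 48.
Step 5: lead(12x³ + 56x² + 33x − 48) ÷ lead(D) = 12x³ ÷ 3x² = 4x. Subtract (4x)·D = 12x³ + 32x² − 28x. Remainder: 24x² + 61x − 48.
Step 6: lead(24x² + 61x − 48) ÷ lead(D) = 24x² ÷ 3x² = 8. Subtract (8)·D = 24x² + 64x − 56. Remainder: −3x + 8.

Q = [-3, 5, 2, 9, 0, 4, 8]; R = [-3, 8]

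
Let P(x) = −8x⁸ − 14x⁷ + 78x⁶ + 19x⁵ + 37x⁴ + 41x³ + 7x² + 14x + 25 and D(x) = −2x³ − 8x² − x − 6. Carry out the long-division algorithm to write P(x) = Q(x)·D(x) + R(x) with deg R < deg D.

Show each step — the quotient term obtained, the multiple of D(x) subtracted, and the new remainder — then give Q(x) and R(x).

Q(x) = 4x⁵ − 9x⁴ − 5x³ + 3x² − x − 3; R(x) = 5x + 7

Step 1: lead(−8x⁸ − 14x⁷ + 78x⁶ + 19x⁵ + 37x⁴ + 41x³ + 7x² + 14x + 25) ÷ lead(D) = −8x⁸ ÷ −2x³ = 4x⁵. Subtract (4x⁵)·D = −8x⁸ − 32x⁷ − 4x⁶ − 24x⁵. Remainder: 18x⁷ + 82x⁶ + 43x⁵ + 37x⁴ + 41x³ + 7x² + 14x + 25.
Step 2: lead(18x⁷ + 82x⁶ + 43x⁵ + 37x⁴ + 41x³ + 7x² + 14x + 25) ÷ lead(D) = 18x⁷ ÷ −2x³ = −9x⁴. Subtract (−9x⁴)·D = 18x⁷ + 72x⁶ + 9x⁵ + 54x⁴. Remainder: 10x⁶ + 34x⁵ − 17x⁴ + 41x³ + 7x² + 14x + 25.
Step 3: lead(10x⁶ + 34x⁵ − 17x⁴ + 41x³ + 7x² + 14x + 25) ÷ lead(D) = 10x⁶ ÷ −2x³ = −5x³. Subtract (−5x³)·D = 10x⁶ + 40x⁵ + 5x⁴ + 30x³. Remainder: −6x⁵ − 22x⁴ + 11x³ + 7x² + 14x + 25.
Step 4: lead(−6x⁵ − 22x⁴ + 11x³ + 7x² + 14x + 25) ÷ lead(D) = −6x⁵ ÷ −2x³ = 3x². Subtract (3x²)·D = −6x⁵ − 24x⁴ − 3x³ − 18x². Remainder: 2x⁴ + 14x³ + 25x² + 14x + 25.
Step 5: lead(2x⁴ + 14x³ + 25x² + 14x + 25) ÷ lead(D) = 2x⁴ ÷ −2x³ = −x. Subtract (−x)·D = 2x⁴ + 8x³ + x² + 6x. Remainder: 6x³ + 24x² + 8x + 25.
Step 6: lead(6x³ + 24x² + 8x + 25) ÷ lead(D) = 6x³ ÷ −2x³ = −3. Subtract (−3)·D = 6x³ + 24x² + 3x + 18. Remainder: 5x + 7.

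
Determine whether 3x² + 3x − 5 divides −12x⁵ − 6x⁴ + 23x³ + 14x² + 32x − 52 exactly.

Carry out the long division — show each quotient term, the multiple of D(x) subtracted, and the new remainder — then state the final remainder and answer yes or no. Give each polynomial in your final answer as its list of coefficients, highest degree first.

Step 1: lead(−12x⁵ − 6x⁴ + 23x³ + 14x² + 32x − 52) ÷ lead(D) = −12x⁵ ÷ 3x² = −4x³. Subtract (−4x³)·D = −12x⁵ − 12x⁴ + 20x³. Remainder: 6x⁴ + 3x³ + 14x² + 32x − 52.
Step 2: lead(6x⁴ + 3x³ + 14x² + 32x − 52) ÷ lead(D) = 6x⁴ ÷ 3x² = 2x². Subtract (2x²)·D = 6x⁴ + 6x³ − 10x². Remainder: −3x³ + 24x² + 32x − 52.
Step 3: lead(−3x³ + 24x² + 32x − 52) ÷ lead(D) = −3x³ ÷ 3x² = −x. Subtract (−x)·D = −3x³ − 3x² + 5x. Remainder: 27x² + 27x − 52.
Step 4: lead(27x² + 27x − 52) ÷ lead(D) = 27x² ÷ 3x² = 9. Subtract (9)·D = 27x² + 27x − 45. Remainder: −7.

R = [-7], so D(x) is not a factor of P(x). no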